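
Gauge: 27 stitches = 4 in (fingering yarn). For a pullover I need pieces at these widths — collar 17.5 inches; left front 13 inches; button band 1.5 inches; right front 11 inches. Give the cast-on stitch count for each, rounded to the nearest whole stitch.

Rate = 27/4 = 6.75 sts per in.
collar: 17.5 × 6.75 = 118.12 → 118.
left front: 13 × 6.75 = 87.75 → 88.
button band: 1.5 × 6.75 = 10.12 → 10.
right front: 11 × 6.75 = 74.25 → 74.

collar 118; left front 88; button band 10; right front 74.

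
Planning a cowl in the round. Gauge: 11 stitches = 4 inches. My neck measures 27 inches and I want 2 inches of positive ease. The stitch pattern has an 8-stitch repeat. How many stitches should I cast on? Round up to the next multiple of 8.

Finished = 27 + 2 = 29 inches.
11 / 4 = 2.75 sts/in.
29 × 2.75 = 79.75 sts.
Next multiple of 8: 80.

80 stitches.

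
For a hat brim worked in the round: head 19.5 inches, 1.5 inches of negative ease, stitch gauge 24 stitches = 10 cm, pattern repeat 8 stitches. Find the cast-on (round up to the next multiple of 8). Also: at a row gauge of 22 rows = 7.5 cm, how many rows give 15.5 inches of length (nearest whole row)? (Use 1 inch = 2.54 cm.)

Cast on 112 stitches; work 115 rows.

Finished = 19.5 − 1.5 = 18 inches.
18 inches × 2.54 = 45.72 cm.
24/10 = 2.4 sts per cm; 45.72 × 2.4 = 109.73 sts.
Next multiple of 8 → 112.
15.5 inches = 39.37 cm; × 2.933 = 115.49 → 115 rows.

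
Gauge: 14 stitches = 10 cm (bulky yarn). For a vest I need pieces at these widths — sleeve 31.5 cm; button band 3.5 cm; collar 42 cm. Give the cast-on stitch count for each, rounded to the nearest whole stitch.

sleeve 44; button band 5; collar 59.

Rate = 14/10 = 1.4 sts per cm.
sleeve: 31.5 × 1.4 = 44.10 → 44.
button band: 3.5 × 1.4 = 4.90 → 5.
collar: 42 × 1.4 = 58.80 → 59.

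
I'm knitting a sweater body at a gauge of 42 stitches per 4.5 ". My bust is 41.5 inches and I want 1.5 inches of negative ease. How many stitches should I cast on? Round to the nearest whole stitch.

373 stitches.

Finished = 41.5 − 1.5 = 40 in.
42 / 4.5 = 9.333 sts per inch.
40.00 × 9.333 = 373.33 sts.
→ 373 sts.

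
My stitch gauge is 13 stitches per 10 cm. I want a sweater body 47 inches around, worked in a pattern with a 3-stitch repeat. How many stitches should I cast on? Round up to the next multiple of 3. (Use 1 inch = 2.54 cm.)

47 in = 47 × 2.54 = 119.38 cm.
13 / 10 = 1.3 sts/cm.
119.38 × 1.3 = 155.19 sts.
→ 156.

CO 156 sts.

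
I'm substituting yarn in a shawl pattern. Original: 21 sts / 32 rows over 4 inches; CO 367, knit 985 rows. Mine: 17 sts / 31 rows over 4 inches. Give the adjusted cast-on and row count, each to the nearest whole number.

Cast on 297 stitches; work 954 rows.

Stitches: 367 × 17/21 = 297.10 → 297.
Rows: 985 × 31/32 = 954.22 → 954.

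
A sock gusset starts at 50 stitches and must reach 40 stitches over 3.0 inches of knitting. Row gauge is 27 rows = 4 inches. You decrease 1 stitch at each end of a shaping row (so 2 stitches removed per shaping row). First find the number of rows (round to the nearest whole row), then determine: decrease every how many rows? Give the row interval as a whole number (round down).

Rows = 3.0 × 6.75 = 20.2 → 20 rows.
Stitches to remove: 10 → 5 shaping rows (at 2 st each).
20 / 5 = 4.00 → every 4 rows.

Decrease every 4th row.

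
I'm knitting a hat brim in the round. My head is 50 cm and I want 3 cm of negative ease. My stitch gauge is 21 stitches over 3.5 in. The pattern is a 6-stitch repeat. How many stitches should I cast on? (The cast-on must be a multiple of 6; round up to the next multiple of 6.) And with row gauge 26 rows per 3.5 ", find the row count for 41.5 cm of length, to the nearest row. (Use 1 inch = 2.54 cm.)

Finished = 50 − 3 = 47 cm.
47 cm × 1/2.54 = 18.50 inches.
21/3.5 = 6 sts per in; 18.50 × 6 = 111.02 sts.
Next multiple of 6 → 114.
41.5 cm = 16.34 inches; × 7.429 = 121.37 → 121 rows.

Cast on 114 stitches; work 121 rows.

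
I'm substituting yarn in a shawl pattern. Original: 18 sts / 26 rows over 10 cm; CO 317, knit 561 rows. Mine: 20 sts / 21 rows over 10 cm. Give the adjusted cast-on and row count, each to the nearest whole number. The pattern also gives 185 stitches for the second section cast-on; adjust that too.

Stitches: 317 × 20/18 = 352.22 → 352.
Rows: 561 × 21/26 = 453.12 → 453.
second section cast-on: 185 × 20/18 = 205.56 → 206.

Cast on 352 stitches; work 453 rows; second section cast-on 206 stitches.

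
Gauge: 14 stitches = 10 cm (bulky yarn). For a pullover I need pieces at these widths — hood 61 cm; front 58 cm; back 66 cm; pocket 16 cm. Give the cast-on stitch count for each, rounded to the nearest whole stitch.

Rate = 14/10 = 1.4 sts per cm.
hood: 61 × 1.4 = 85.40 → 85.
front: 58 × 1.4 = 81.20 → 81.
back: 66 × 1.4 = 92.40 → 92.
pocket: 16 × 1.4 = 22.40 → 22.

hood 85; front 81; back 92; pocket 22.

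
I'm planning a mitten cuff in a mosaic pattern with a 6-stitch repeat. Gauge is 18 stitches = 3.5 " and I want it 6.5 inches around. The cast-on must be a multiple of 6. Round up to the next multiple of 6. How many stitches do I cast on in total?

18 / 3.5 = 5.143 sts per inch.
6.5 × 5.143 = 33.43 sts.
Next multiple of 6: 36.

Cast on 36 stitches.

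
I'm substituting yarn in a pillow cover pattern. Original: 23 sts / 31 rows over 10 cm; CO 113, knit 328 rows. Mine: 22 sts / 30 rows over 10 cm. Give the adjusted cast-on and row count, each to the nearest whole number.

Stitches: 113 × 22/23 = 108.09 → 108.
Rows: 328 × 30/31 = 317.42 → 317.

Cast on 108 stitches; work 317 rows.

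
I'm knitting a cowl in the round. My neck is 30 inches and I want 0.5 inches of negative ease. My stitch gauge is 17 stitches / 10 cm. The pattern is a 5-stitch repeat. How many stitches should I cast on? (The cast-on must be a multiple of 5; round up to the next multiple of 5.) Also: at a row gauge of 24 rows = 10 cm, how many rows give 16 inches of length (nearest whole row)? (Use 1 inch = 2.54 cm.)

Finished = 30 − 0.5 = 29.5 inches.
29.5 inches × 2.54 = 74.93 cm.
17/10 = 1.7 sts per cm; 74.93 × 1.7 = 127.38 sts.
Next multiple of 5 → 130.
16 inches = 40.64 cm; × 2.4 = 97.54 → 98 rows.

Cast on 130 stitches; work 98 rows.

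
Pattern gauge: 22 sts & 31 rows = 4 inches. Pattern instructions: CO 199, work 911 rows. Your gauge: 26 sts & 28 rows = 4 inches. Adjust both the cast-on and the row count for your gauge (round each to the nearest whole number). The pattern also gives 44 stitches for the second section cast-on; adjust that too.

Cast on 235 stitches; work 823 rows; second section cast-on 52 stitches.

Stitches: 199 × 26/22 = 235.18 → 235.
Rows: 911 × 28/31 = 822.84 → 823.
second section cast-on: 44 × 26/22 = 52.00 → 52.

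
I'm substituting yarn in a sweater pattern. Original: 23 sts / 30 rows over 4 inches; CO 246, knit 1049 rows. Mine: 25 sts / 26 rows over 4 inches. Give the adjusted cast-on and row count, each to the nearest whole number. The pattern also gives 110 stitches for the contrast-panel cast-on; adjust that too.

Stitches: 246 × 25/23 = 267.39 → 267.
Rows: 1049 × 26/30 = 909.13 → 909.
contrast-panel cast-on: 110 × 25/23 = 119.57 → 120.

Cast on 267 stitches; work 909 rows; contrast-panel cast-on 120 stitches.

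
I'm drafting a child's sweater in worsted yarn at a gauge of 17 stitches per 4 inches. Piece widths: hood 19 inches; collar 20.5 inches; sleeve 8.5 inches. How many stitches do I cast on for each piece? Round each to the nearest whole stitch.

Rate = 17/4 = 4.25 sts per in.
hood: 19 × 4.25 = 80.75 → 81.
collar: 20.5 × 4.25 = 87.12 → 87.
sleeve: 8.5 × 4.25 = 36.12 → 36.

hood 81; collar 87; sleeve 36.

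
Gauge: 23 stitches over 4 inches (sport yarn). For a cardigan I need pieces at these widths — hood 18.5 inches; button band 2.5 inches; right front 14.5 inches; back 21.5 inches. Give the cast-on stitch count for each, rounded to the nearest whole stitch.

hood 106; button band 14; right front 83; back 124.

Rate = 23/4 = 5.75 sts per in.
hood: 18.5 × 5.75 = 106.38 → 106.
button band: 2.5 × 5.75 = 14.38 → 14.
right front: 14.5 × 5.75 = 83.38 → 83.
back: 21.5 × 5.75 = 123.62 → 124.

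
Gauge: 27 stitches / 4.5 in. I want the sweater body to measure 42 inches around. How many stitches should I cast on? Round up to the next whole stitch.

252 stitches.

27 stitches / 4.5 in = 6 stitches per inch.
42 × 6 = 252.00 stitches.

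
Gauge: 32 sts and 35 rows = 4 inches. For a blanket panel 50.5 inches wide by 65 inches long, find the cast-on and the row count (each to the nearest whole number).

Stitch gauge = 32/4 = 8 sts/in; 50.5 × 8 = 404.00 → 404 sts.
Row gauge = 35/4 = 8.75 rows/in; 65 × 8.75 = 568.75 → 569 rows.

Cast on 404 stitches and work 569 rows.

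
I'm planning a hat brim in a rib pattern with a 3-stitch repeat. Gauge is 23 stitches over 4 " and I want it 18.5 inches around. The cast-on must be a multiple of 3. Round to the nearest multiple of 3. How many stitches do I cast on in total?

CO 105 sts.

23 / 4 = 5.75 sts per inch.
18.5 × 5.75 = 106.38 sts.
Nearest multiple of 3: 105.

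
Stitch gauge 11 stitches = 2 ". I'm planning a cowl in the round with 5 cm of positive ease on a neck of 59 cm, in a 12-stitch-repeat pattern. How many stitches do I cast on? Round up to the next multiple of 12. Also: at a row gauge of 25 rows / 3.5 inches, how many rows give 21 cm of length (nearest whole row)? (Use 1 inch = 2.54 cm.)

Cast on 144 stitches; work 59 rows.

Finished = 59 + 5 = 64 cm.
64 cm × 1/2.54 = 25.20 inches.
11/2 = 5.5 sts per in; 25.20 × 5.5 = 138.58 sts.
Next multiple of 12 → 144.
21 cm = 8.27 inches; × 7.143 = 59.06 → 59 rows.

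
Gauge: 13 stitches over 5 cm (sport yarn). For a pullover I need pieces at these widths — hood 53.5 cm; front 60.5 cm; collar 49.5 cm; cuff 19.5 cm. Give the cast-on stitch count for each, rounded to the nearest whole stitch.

hood 139; front 157; collar 129; cuff 51.

Rate = 13/5 = 2.6 sts per cm.
hood: 53.5 × 2.6 = 139.10 → 139.
front: 60.5 × 2.6 = 157.30 → 157.
collar: 49.5 × 2.6 = 128.70 → 129.
cuff: 19.5 × 2.6 = 50.70 → 51.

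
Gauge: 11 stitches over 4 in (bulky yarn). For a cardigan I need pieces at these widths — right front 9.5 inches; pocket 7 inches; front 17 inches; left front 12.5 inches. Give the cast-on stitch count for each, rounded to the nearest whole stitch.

right front 26; pocket 19; front 47; left front 34.

Rate = 11/4 = 2.75 sts per in.
right front: 9.5 × 2.75 = 26.12 → 26.
pocket: 7 × 2.75 = 19.25 → 19.
front: 17 × 2.75 = 46.75 → 47.
left front: 12.5 × 2.75 = 34.38 → 34.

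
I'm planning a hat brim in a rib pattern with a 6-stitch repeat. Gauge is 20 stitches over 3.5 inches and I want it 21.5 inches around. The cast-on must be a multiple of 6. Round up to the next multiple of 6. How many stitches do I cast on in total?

20 / 3.5 = 5.714 sts per inch.
21.5 × 5.714 = 122.86 sts.
Next multiple of 6: 126.

Cast on 126 stitches.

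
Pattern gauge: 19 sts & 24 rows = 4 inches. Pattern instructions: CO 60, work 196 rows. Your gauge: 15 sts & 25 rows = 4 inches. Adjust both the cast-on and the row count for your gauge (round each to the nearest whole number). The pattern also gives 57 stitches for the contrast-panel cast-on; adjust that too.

Cast on 47 stitches; work 204 rows; contrast-panel cast-on 45 stitches.

Stitches: 60 × 15/19 = 47.37 → 47.
Rows: 196 × 25/24 = 204.17 → 204.
contrast-panel cast-on: 57 × 15/19 = 45.00 → 45.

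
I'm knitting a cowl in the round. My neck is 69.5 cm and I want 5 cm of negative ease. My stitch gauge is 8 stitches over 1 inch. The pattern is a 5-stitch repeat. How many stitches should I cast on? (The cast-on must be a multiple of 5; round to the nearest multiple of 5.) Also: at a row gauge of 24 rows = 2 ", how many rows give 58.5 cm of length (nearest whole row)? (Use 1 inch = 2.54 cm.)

Finished = 69.5 − 5 = 64.5 cm.
64.5 cm × 1/2.54 = 25.39 inches.
8/1 = 8 sts per in; 25.39 × 8 = 203.15 sts.
Nearest multiple of 5 → 205.
58.5 cm = 23.03 inches; × 12 = 276.38 → 276 rows.

Cast on 205 stitches; work 276 rows.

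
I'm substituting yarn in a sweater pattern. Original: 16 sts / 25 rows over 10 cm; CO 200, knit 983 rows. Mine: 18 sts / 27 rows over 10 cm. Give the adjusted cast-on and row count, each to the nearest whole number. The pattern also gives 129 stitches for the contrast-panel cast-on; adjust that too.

Cast on 225 stitches; work 1062 rows; contrast-panel cast-on 145 stitches.

Stitches: 200 × 18/16 = 225.00 → 225.
Rows: 983 × 27/25 = 1061.64 → 1062.
contrast-panel cast-on: 129 × 18/16 = 145.12 → 145.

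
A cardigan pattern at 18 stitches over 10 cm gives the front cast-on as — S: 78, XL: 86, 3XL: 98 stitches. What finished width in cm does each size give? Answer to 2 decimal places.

18/10 = 1.8 sts per cm.
S: 78 / 1.8 = 43.333 → 43.33 cm.
XL: 86 / 1.8 = 47.778 → 47.78 cm.
3XL: 98 / 1.8 = 54.444 → 54.44 cm.

S 43.33 cm; XL 47.78 cm; 3XL 54.44 cm.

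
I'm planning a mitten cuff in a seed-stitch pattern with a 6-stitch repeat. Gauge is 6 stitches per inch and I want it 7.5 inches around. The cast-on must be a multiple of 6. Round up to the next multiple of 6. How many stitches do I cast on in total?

48 stitches.

6 / 1 = 6 sts per inch.
7.5 × 6 = 45.00 sts.
Next multiple of 6: 48.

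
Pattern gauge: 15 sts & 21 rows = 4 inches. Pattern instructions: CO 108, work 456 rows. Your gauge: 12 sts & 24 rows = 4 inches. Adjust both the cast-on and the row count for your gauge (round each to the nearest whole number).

Cast on 86 stitches; work 521 rows.

Stitches: 108 × 12/15 = 86.40 → 86.
Rows: 456 × 24/21 = 521.14 → 521.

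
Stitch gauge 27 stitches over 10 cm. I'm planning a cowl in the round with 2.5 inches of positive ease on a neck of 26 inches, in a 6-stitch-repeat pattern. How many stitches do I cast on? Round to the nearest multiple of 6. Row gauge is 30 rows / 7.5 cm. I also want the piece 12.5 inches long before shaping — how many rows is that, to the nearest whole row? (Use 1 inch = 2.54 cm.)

Finished = 26 + 2.5 = 28.5 inches.
28.5 inches × 2.54 = 72.39 cm.
27/10 = 2.7 sts per cm; 72.39 × 2.7 = 195.45 sts.
Nearest multiple of 6 → 198.
12.5 inches = 31.75 cm; × 4 = 127.00 → 127 rows.

Cast on 198 stitches; work 127 rows.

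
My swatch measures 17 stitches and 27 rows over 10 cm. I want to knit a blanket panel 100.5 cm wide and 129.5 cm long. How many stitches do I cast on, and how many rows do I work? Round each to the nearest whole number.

Cast on 171 stitches and work 350 rows.

Stitch gauge = 17/10 = 1.7 sts/cm; 100.5 × 1.7 = 170.85 → 171 sts.
Row gauge = 27/10 = 2.7 rows/cm; 129.5 × 2.7 = 349.65 → 350 rows.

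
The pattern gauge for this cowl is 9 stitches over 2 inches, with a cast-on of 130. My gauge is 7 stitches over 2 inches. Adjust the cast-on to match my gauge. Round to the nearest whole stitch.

Scale factor = 7 / 9 = 0.778.
130 × 7 / 9 = 101.11 sts.
→ 101 sts.

101 stitches.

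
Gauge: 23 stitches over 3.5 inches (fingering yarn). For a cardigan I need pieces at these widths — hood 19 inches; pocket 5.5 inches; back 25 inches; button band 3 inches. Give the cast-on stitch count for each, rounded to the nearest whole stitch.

hood 125; pocket 36; back 164; button band 20.

Rate = 23/3.5 = 6.571 sts per in.
hood: 19 × 6.571 = 124.86 → 125.
pocket: 5.5 × 6.571 = 36.14 → 36.
back: 25 × 6.571 = 164.29 → 164.
button band: 3 × 6.571 = 19.71 → 20.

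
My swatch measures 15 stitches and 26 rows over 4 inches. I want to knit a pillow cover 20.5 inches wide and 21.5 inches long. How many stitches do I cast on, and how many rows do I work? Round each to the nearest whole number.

Cast on 77 stitches and work 140 rows.

Stitch gauge = 15/4 = 3.75 sts/in; 20.5 × 3.75 = 76.88 → 77 sts.
Row gauge = 26/4 = 6.5 rows/in; 21.5 × 6.5 = 139.75 → 140 rows.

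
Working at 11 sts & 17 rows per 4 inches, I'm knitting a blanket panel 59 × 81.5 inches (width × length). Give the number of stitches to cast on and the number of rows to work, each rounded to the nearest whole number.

Cast on 162 stitches and work 346 rows.

Stitch gauge = 11/4 = 2.75 sts/in; 59 × 2.75 = 162.25 → 162 sts.
Row gauge = 17/4 = 4.25 rows/in; 81.5 × 4.25 = 346.38 → 346 rows.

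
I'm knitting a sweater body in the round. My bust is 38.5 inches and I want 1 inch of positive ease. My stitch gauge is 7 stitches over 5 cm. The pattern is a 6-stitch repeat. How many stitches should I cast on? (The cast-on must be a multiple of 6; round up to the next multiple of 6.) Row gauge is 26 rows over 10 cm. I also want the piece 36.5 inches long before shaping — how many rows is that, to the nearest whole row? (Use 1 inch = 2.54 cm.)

Cast on 144 stitches; work 241 rows.

Finished = 38.5 + 1 = 39.5 inches.
39.5 inches × 2.54 = 100.33 cm.
7/5 = 1.4 sts per cm; 100.33 × 1.4 = 140.46 sts.
Next multiple of 6 → 144.
36.5 inches = 92.71 cm; × 2.6 = 241.05 → 241 rows.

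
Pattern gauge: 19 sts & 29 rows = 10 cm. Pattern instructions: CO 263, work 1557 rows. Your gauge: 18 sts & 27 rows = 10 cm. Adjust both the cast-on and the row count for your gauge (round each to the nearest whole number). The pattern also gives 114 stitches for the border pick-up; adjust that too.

Stitches: 263 × 18/19 = 249.16 → 249.
Rows: 1557 × 27/29 = 1449.62 → 1450.
border pick-up: 114 × 18/19 = 108.00 → 108.

Cast on 249 stitches; work 1450 rows; border pick-up 108 stitches.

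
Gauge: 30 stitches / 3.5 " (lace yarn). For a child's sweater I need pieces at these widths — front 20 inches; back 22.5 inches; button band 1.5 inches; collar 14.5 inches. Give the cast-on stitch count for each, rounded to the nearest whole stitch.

Rate = 30/3.5 = 8.571 sts per in.
front: 20 × 8.571 = 171.43 → 171.
back: 22.5 × 8.571 = 192.86 → 193.
button band: 1.5 × 8.571 = 12.86 → 13.
collar: 14.5 × 8.571 = 124.29 → 124.

front 171; back 193; button band 13; collar 124.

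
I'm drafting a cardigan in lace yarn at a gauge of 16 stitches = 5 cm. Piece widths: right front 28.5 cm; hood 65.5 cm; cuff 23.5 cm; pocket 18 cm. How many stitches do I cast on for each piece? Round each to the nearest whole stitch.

right front 91; hood 210; cuff 75; pocket 58.

Rate = 16/5 = 3.2 sts per cm.
right front: 28.5 × 3.2 = 91.20 → 91.
hood: 65.5 × 3.2 = 209.60 → 210.
cuff: 23.5 × 3.2 = 75.20 → 75.
pocket: 18 × 3.2 = 57.60 → 58.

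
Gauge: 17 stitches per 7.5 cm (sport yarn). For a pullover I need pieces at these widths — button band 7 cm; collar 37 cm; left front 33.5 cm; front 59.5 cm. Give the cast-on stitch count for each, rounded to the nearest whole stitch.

Rate = 17/7.5 = 2.267 sts per cm.
button band: 7 × 2.267 = 15.87 → 16.
collar: 37 × 2.267 = 83.87 → 84.
left front: 33.5 × 2.267 = 75.93 → 76.
front: 59.5 × 2.267 = 134.87 → 135.

button band 16; collar 84; left front 76; front 135.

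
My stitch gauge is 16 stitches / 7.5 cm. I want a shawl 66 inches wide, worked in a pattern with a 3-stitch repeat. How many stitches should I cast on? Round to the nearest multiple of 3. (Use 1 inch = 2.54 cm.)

66 in = 66 × 2.54 = 167.64 cm.
16 / 7.5 = 2.133 sts/cm.
167.64 × 2.133 = 357.63 sts.
→ 357.

CO 357 sts.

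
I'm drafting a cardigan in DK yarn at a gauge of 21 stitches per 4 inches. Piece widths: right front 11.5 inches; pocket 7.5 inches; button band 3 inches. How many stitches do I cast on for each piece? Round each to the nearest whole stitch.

right front 60; pocket 39; button band 16.

Rate = 21/4 = 5.25 sts per in.
right front: 11.5 × 5.25 = 60.38 → 60.
pocket: 7.5 × 5.25 = 39.38 → 39.
button band: 3 × 5.25 = 15.75 → 16.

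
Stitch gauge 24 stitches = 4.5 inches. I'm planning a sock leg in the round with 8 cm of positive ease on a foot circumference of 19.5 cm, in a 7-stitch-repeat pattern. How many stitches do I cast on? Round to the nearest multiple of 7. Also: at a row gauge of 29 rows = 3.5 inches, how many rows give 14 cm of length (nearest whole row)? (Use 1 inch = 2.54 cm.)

Cast on 56 stitches; work 46 rows.

Finished = 19.5 + 8 = 27.5 cm.
27.5 cm × 1/2.54 = 10.83 inches.
24/4.5 = 5.333 sts per in; 10.83 × 5.333 = 57.74 sts.
Nearest multiple of 7 → 56.
14 cm = 5.51 inches; × 8.286 = 45.67 → 46 rows.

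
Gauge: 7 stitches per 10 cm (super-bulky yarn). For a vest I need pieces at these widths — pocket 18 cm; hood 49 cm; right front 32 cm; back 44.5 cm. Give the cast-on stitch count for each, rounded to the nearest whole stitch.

pocket 13; hood 34; right front 22; back 31.

Rate = 7/10 = 0.7 sts per cm.
pocket: 18 × 0.7 = 12.60 → 13.
hood: 49 × 0.7 = 34.30 → 34.
right front: 32 × 0.7 = 22.40 → 22.
back: 44.5 × 0.7 = 31.15 → 31.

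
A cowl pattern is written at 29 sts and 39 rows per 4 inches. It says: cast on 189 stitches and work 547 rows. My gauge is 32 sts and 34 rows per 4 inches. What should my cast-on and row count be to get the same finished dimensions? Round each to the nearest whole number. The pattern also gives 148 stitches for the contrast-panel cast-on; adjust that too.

Stitches: 189 × 32/29 = 208.55 → 209.
Rows: 547 × 34/39 = 476.87 → 477.
contrast-panel cast-on: 148 × 32/29 = 163.31 → 163.

Cast on 209 stitches; work 477 rows; contrast-panel cast-on 163 stitches.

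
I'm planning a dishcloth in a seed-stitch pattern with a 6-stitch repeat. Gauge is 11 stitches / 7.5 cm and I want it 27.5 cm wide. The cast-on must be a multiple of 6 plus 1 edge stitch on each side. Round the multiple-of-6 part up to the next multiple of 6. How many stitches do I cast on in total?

44 stitches.

11 / 7.5 = 1.467 sts per cm.
27.5 × 1.467 = 40.33 sts.
Less 2 edge sts → 38.33 for the repeat.
Next multiple of 6: 42.
Add back 2 edge sts → 44.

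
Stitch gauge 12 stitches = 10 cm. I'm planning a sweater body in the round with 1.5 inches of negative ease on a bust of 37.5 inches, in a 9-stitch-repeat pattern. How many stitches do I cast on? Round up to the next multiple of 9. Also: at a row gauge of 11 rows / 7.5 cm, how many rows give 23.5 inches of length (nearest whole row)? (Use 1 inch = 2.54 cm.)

Finished = 37.5 − 1.5 = 36 inches.
36 inches × 2.54 = 91.44 cm.
12/10 = 1.2 sts per cm; 91.44 × 1.2 = 109.73 sts.
Next multiple of 9 → 117.
23.5 inches = 59.69 cm; × 1.467 = 87.55 → 88 rows.

Cast on 117 stitches; work 88 rows.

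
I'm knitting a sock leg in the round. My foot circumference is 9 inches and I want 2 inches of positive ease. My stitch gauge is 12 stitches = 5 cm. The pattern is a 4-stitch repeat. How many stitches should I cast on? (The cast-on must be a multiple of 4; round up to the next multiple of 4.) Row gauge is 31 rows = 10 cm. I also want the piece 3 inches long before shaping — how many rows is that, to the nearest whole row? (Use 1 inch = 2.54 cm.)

Finished = 9 + 2 = 11 inches.
11 inches × 2.54 = 27.94 cm.
12/5 = 2.4 sts per cm; 27.94 × 2.4 = 67.06 sts.
Next multiple of 4 → 68.
3 inches = 7.62 cm; × 3.1 = 23.62 → 24 rows.

Cast on 68 stitches; work 24 rows.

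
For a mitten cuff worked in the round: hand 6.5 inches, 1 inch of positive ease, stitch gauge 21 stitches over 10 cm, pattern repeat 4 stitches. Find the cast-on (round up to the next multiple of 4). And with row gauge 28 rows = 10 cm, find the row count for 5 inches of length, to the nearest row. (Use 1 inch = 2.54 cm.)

Cast on 44 stitches; work 36 rows.

Finished = 6.5 + 1 = 7.5 inches.
7.5 inches × 2.54 = 19.05 cm.
21/10 = 2.1 sts per cm; 19.05 × 2.1 = 40.01 sts.
Next multiple of 4 → 44.
5 inches = 12.70 cm; × 2.8 = 35.56 → 36 rows.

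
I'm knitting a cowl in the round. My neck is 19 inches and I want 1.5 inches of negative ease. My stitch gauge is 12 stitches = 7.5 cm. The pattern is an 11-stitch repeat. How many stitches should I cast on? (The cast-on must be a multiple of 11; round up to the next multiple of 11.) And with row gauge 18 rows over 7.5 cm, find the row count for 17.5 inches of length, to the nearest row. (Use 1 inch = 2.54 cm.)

Cast on 77 stitches; work 107 rows.

Finished = 19 − 1.5 = 17.5 inches.
17.5 inches × 2.54 = 44.45 cm.
12/7.5 = 1.6 sts per cm; 44.45 × 1.6 = 71.12 sts.
Next multiple of 11 → 77.
17.5 inches = 44.45 cm; × 2.4 = 106.68 → 107 rows.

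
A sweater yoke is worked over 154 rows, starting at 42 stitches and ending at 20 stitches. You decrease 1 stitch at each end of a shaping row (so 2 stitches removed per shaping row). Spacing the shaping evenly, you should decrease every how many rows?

Decrease every 14th row.

Stitches to remove: |20 − 42| = 22.
Shaping rows needed: 22 / 2 = 11.
154 rows / 11 = every 14 rows.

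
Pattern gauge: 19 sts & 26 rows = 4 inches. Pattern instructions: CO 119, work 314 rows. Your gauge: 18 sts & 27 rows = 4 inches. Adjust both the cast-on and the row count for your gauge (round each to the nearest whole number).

Stitches: 119 × 18/19 = 112.74 → 113.
Rows: 314 × 27/26 = 326.08 → 326.

Cast on 113 stitches; work 326 rows.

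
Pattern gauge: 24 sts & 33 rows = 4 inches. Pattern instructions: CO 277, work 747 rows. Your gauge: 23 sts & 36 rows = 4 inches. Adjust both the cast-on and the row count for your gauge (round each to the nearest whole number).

Stitches: 277 × 23/24 = 265.46 → 265.
Rows: 747 × 36/33 = 814.91 → 815.

Cast on 265 stitches; work 815 rows.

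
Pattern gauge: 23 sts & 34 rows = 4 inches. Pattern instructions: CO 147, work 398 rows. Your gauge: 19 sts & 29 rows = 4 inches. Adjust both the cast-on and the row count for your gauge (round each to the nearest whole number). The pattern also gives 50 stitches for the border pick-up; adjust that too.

Stitches: 147 × 19/23 = 121.43 → 121.
Rows: 398 × 29/34 = 339.47 → 339.
border pick-up: 50 × 19/23 = 41.30 → 41.

Cast on 121 stitches; work 339 rows; border pick-up 41 stitches.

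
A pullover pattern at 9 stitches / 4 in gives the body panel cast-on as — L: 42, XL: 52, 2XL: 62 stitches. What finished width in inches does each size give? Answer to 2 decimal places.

9/4 = 2.25 sts per in.
L: 42 / 2.25 = 18.667 → 18.67 in.
XL: 52 / 2.25 = 23.111 → 23.11 in.
2XL: 62 / 2.25 = 27.556 → 27.56 in.

L 18.67 inches; XL 23.11 inches; 2XL 27.56 inches.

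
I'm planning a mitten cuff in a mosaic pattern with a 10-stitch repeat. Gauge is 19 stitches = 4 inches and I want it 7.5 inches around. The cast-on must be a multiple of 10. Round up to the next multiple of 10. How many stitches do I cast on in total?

19 / 4 = 4.75 sts per inch.
7.5 × 4.75 = 35.62 sts.
Next multiple of 10: 40.

Cast on 40 stitches.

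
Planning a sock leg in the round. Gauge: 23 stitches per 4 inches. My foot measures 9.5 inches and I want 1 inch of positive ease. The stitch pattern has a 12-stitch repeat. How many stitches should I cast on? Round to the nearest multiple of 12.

Finished = 9.5 + 1 = 10.5 inches.
23 / 4 = 5.75 sts/in.
10.5 × 5.75 = 60.38 sts.
Nearest multiple of 12: 60.

60 stitches.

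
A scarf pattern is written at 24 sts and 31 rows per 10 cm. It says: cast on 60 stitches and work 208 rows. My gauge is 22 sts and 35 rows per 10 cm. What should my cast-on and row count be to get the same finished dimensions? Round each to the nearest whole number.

Stitches: 60 × 22/24 = 55.00 → 55.
Rows: 208 × 35/31 = 234.84 → 235.

Cast on 55 stitches; work 235 rows.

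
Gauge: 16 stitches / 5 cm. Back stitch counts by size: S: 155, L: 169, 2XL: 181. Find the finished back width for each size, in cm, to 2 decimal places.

16/5 = 3.2 sts per cm.
S: 155 / 3.2 = 48.438 → 48.44 cm.
L: 169 / 3.2 = 52.812 → 52.81 cm.
2XL: 181 / 3.2 = 56.562 → 56.56 cm.

S 48.44 cm; L 52.81 cm; 2XL 56.56 cm.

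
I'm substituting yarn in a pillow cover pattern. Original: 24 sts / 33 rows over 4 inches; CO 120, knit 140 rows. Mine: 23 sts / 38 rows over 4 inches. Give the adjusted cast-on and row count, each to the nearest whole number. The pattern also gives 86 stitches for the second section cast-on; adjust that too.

Cast on 115 stitches; work 161 rows; second section cast-on 82 stitches.

Stitches: 120 × 23/24 = 115.00 → 115.
Rows: 140 × 38/33 = 161.21 → 161.
second section cast-on: 86 × 23/24 = 82.42 → 82.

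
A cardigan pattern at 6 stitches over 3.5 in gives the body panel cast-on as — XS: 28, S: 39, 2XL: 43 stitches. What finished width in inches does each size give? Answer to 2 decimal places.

6/3.5 = 1.714 sts per in.
XS: 28 / 1.714 = 16.333 → 16.33 in.
S: 39 / 1.714 = 22.750 → 22.75 in.
2XL: 43 / 1.714 = 25.083 → 25.08 in.

XS 16.33 inches; S 22.75 inches; 2XL 25.08 inches.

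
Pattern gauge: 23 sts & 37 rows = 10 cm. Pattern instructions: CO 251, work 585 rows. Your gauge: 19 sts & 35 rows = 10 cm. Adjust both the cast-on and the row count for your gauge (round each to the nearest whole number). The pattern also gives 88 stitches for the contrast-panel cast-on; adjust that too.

Cast on 207 stitches; work 553 rows; contrast-panel cast-on 73 stitches.

Stitches: 251 × 19/23 = 207.35 → 207.
Rows: 585 × 35/37 = 553.38 → 553.
contrast-panel cast-on: 88 × 19/23 = 72.70 → 73.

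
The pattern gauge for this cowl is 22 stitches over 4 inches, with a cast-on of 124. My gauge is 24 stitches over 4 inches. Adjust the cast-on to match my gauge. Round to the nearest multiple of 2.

Scale factor = 24 / 22 = 1.091.
124 × 24 / 22 = 135.27 sts.
→ 136 sts.

CO 136 sts.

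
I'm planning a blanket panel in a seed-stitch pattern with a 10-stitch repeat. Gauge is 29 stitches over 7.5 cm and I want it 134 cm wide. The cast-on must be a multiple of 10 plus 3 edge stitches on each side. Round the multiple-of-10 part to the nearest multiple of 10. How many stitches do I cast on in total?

516 stitches.

29 / 7.5 = 3.867 sts per cm.
134 × 3.867 = 518.13 sts.
Less 6 edge sts → 512.13 for the repeat.
Nearest multiple of 10: 510.
Add back 6 edge sts → 516.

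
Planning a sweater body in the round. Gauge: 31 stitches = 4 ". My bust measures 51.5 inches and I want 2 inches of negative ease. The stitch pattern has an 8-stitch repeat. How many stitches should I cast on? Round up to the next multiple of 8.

Cast on 384 stitches.

Finished = 51.5 − 2 = 49.5 inches.
31 / 4 = 7.75 sts/in.
49.5 × 7.75 = 383.62 sts.
Next multiple of 8: 384.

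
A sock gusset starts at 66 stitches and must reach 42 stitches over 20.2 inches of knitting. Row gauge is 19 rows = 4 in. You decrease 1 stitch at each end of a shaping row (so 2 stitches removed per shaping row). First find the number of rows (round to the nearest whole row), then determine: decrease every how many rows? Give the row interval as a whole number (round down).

Rows = 20.2 × 4.75 = 96.0 → 96 rows.
Stitches to remove: 24 → 12 shaping rows (at 2 st each).
96 / 12 = 8.00 → every 8 rows.

Decrease every 8th row.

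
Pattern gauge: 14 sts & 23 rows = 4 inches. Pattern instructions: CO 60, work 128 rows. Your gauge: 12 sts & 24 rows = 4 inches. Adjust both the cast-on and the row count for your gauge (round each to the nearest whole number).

Cast on 51 stitches; work 134 rows.

Stitches: 60 × 12/14 = 51.43 → 51.
Rows: 128 × 24/23 = 133.57 → 134.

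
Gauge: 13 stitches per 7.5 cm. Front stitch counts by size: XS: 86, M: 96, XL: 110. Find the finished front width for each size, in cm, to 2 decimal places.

13/7.5 = 1.733 sts per cm.
XS: 86 / 1.733 = 49.615 → 49.62 cm.
M: 96 / 1.733 = 55.385 → 55.38 cm.
XL: 110 / 1.733 = 63.462 → 63.46 cm.

XS 49.62 cm; M 55.38 cm; XL 63.46 cm.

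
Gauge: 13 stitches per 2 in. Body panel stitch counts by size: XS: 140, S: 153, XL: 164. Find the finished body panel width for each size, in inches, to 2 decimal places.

13/2 = 6.5 sts per in.
XS: 140 / 6.5 = 21.538 → 21.54 in.
S: 153 / 6.5 = 23.538 → 23.54 in.
XL: 164 / 6.5 = 25.231 → 25.23 in.

XS 21.54 inches; S 23.54 inches; XL 25.23 inches.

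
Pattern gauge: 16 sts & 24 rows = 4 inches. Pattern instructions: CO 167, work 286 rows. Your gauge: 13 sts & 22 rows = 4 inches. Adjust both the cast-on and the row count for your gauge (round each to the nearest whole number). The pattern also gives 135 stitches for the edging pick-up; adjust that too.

Stitches: 167 × 13/16 = 135.69 → 136.
Rows: 286 × 22/24 = 262.17 → 262.
edging pick-up: 135 × 13/16 = 109.69 → 110.

Cast on 136 stitches; work 262 rows; edging pick-up 110 stitches.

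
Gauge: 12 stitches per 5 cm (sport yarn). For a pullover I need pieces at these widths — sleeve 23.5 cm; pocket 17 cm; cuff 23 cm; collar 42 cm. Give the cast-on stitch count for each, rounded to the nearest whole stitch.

Rate = 12/5 = 2.4 sts per cm.
sleeve: 23.5 × 2.4 = 56.40 → 56.
pocket: 17 × 2.4 = 40.80 → 41.
cuff: 23 × 2.4 = 55.20 → 55.
collar: 42 × 2.4 = 100.80 → 101.

sleeve 56; pocket 41; cuff 55; collar 101.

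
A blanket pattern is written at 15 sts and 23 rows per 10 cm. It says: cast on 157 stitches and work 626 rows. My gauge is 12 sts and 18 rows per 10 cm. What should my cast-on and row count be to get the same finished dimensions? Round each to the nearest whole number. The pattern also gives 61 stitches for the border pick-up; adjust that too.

Cast on 126 stitches; work 490 rows; border pick-up 49 stitches.

Stitches: 157 × 12/15 = 125.60 → 126.
Rows: 626 × 18/23 = 489.91 → 490.
border pick-up: 61 × 12/15 = 48.80 → 49.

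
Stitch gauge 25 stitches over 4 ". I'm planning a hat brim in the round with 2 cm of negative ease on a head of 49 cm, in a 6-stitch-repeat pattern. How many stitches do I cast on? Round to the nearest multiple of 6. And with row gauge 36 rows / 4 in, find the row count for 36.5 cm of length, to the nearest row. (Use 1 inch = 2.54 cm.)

Cast on 114 stitches; work 129 rows.

Finished = 49 − 2 = 47 cm.
47 cm × 1/2.54 = 18.50 inches.
25/4 = 6.25 sts per in; 18.50 × 6.25 = 115.65 sts.
Nearest multiple of 6 → 114.
36.5 cm = 14.37 inches; × 9 = 129.33 → 129 rows.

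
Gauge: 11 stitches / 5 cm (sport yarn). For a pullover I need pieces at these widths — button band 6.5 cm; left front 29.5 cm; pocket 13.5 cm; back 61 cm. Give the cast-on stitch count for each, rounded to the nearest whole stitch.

button band 14; left front 65; pocket 30; back 134.

Rate = 11/5 = 2.2 sts per cm.
button band: 6.5 × 2.2 = 14.30 → 14.
left front: 29.5 × 2.2 = 64.90 → 65.
pocket: 13.5 × 2.2 = 29.70 → 30.
back: 61 × 2.2 = 134.20 → 134.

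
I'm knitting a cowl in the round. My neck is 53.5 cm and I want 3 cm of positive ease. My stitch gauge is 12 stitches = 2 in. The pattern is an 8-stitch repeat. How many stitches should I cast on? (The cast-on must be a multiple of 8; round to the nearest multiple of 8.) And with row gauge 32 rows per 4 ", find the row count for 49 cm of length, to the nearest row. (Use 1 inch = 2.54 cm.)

Finished = 53.5 + 3 = 56.5 cm.
56.5 cm × 1/2.54 = 22.24 inches.
12/2 = 6 sts per in; 22.24 × 6 = 133.46 sts.
Nearest multiple of 8 → 136.
49 cm = 19.29 inches; × 8 = 154.33 → 154 rows.

Cast on 136 stitches; work 154 rows.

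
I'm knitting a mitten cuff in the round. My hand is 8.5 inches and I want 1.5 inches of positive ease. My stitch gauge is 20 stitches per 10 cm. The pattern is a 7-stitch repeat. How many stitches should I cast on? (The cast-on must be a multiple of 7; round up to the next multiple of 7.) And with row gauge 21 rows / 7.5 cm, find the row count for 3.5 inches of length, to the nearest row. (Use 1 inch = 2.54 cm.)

Cast on 56 stitches; work 25 rows.

Finished = 8.5 + 1.5 = 10 inches.
10 inches × 2.54 = 25.40 cm.
20/10 = 2 sts per cm; 25.40 × 2 = 50.80 sts.
Next multiple of 7 → 56.
3.5 inches = 8.89 cm; × 2.8 = 24.89 → 25 rows.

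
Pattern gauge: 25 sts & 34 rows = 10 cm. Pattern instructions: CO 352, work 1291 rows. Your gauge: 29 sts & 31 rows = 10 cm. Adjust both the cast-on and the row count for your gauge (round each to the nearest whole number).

Stitches: 352 × 29/25 = 408.32 → 408.
Rows: 1291 × 31/34 = 1177.09 → 1177.

Cast on 408 stitches; work 1177 rows.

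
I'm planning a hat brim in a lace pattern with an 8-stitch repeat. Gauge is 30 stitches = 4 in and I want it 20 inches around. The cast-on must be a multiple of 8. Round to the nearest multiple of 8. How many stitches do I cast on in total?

Cast on 152 stitches.

30 / 4 = 7.5 sts per inch.
20 × 7.5 = 150.00 sts.
Nearest multiple of 8: 152.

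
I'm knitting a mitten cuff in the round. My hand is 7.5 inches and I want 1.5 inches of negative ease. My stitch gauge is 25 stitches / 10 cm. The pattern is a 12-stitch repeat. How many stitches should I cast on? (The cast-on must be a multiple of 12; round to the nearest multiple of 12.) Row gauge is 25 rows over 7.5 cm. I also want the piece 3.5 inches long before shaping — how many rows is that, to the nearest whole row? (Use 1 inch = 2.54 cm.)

Finished = 7.5 − 1.5 = 6 inches.
6 inches × 2.54 = 15.24 cm.
25/10 = 2.5 sts per cm; 15.24 × 2.5 = 38.10 sts.
Nearest multiple of 12 → 36.
3.5 inches = 8.89 cm; × 3.333 = 29.63 → 30 rows.

Cast on 36 stitches; work 30 rows.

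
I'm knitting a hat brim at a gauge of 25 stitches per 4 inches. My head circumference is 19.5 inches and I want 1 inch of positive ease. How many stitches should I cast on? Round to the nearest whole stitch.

Finished = 19.5 + 1 = 20.5 in.
25 / 4 = 6.25 sts per inch.
20.50 × 6.25 = 128.12 sts.
→ 128 sts.

Cast on 128 stitches.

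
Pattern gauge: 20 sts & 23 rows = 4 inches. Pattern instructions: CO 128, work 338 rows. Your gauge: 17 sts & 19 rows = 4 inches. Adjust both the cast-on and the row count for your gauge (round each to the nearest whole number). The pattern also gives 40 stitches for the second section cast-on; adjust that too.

Cast on 109 stitches; work 279 rows; second section cast-on 34 stitches.

Stitches: 128 × 17/20 = 108.80 → 109.
Rows: 338 × 19/23 = 279.22 → 279.
second section cast-on: 40 × 17/20 = 34.00 → 34.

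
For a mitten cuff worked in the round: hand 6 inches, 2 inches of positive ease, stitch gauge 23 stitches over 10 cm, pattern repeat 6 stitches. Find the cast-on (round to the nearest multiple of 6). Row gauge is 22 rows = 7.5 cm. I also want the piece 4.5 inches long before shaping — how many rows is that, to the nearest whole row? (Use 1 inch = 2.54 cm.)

Finished = 6 + 2 = 8 inches.
8 inches × 2.54 = 20.32 cm.
23/10 = 2.3 sts per cm; 20.32 × 2.3 = 46.74 sts.
Nearest multiple of 6 → 48.
4.5 inches = 11.43 cm; × 2.933 = 33.53 → 34 rows.

Cast on 48 stitches; work 34 rows.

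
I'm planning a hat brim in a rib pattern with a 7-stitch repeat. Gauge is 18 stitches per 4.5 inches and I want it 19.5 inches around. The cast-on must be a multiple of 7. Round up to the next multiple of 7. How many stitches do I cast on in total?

CO 84 sts.

18 / 4.5 = 4 sts per inch.
19.5 × 4 = 78.00 sts.
Next multiple of 7: 84.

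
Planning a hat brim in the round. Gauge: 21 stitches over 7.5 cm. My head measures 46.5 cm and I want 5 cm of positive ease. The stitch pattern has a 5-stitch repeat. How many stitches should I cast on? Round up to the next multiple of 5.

Cast on 145 stitches.

Finished = 46.5 + 5 = 51.5 cm.
21 / 7.5 = 2.8 sts/cm.
51.5 × 2.8 = 144.20 sts.
Next multiple of 5: 145.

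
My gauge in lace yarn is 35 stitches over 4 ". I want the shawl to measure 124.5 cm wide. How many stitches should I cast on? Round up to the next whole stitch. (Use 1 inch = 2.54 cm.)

CO 429 sts.

124.5 cm = 49.02 in.
35 stitches / 4 in = 8.75 stitches per inch.
49.02 × 8.75 = 428.89 stitches.
Round up → 429.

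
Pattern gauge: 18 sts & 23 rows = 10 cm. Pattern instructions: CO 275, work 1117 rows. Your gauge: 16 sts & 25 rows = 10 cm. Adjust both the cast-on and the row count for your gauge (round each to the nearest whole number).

Stitches: 275 × 16/18 = 244.44 → 244.
Rows: 1117 × 25/23 = 1214.13 → 1214.

Cast on 244 stitches; work 1214 rows.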